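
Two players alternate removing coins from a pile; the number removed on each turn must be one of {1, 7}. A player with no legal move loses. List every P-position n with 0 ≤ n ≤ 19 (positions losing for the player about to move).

n :  0  1  2  3  4  5  6  7  8  9 10 11 12 13 14 15 16 17 18 19
G :  0  1  0  1  0  1  0  1  0  1  0  1  0  1  0  1  0  1  0  1
P-positions are exactly the n with G(n) = 0.

0, 2, 4, 6, 8, 10, 12, 14, 16, 18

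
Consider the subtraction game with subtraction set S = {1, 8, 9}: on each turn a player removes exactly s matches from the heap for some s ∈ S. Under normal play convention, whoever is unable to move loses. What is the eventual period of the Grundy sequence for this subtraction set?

G(0) = 0
G(1) = mex{0} = 1
G(2) = mex{1} = 0
G(3) = mex{0} = 1
G(4) = mex{1} = 0
G(5) = mex{0} = 1
G(6) = mex{1} = 0
G(7) = mex{0} = 1
G(8) = mex{1,0} = 2
G(9) = mex{2,1,0} = 3
G(10) = mex{3,0,1} = 2
G(11) = mex{2,1,0} = 3
G(12) = mex{3,0,1} = 2
G(13) = mex{2,1,0} = 3
G(14) = mex{3,0,1} = 2
G(15) = mex{2,1,0} = 3
G(16) = mex{3,2,1} = 0
G(17) = mex{0,3,2} = 1
G(18) = mex{1,2,3} = 0
G(19) = mex{0,3,2} = 1
G(20) = mex{1,2,3} = 0
G(21) = mex{0,3,2} = 1
G(22) = mex{1,2,3} = 0
G(23) = mex{0,3,2} = 1
G(24) = mex{1,0,3} = 2
G(25) = mex{2,1,0} = 3
G(26) = mex{3,0,1} = 2
G(27) = mex{2,1,0} = 3
G(28) = mex{3,0,1} = 2
G(29) = mex{2,1,0} = 3
G(30) = mex{3,0,1} = 2
G(31) = mex{2,1,0} = 3
G(32) = mex{3,2,1} = 0
G(33) = mex{0,3,2} = 1
G(n+16) = G(n) holds for n = 0,…,8 (a full window of length max(S) = 9), so the sequence is purely periodic with period 16.

16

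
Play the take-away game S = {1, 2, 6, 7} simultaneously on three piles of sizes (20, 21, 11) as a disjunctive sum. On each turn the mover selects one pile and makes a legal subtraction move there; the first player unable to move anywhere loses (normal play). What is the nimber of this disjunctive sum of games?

All piles use S = {1, 2, 6, 7}:
n :  0  1  2  3  4  5  6  7  8  9 10 11 12 13 14 15 16 17 18 19 20 21
G :  0  1  2  0  1  2  3  4  0  1  2  0  1  2  3  4  0  1  2  0  1  2
Pile A: G(20) = 1.
Pile B: G(21) = 2.
Pile C: G(11) = 0.
Combined Grundy value = 1 ⊕ 2 ⊕ 0 = 3.

3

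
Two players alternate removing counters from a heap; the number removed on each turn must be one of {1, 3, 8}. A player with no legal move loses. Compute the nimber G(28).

n :  0  1  2  3  4  5  6  7  8  9 10 11 12 13 14 15 16 17 18 19 20 21 22 23 24 25 26 27 28
G :  0  1  0  1  0  1  0  1  2  3  2  0  1  0  1  0  1  0  1  2  3  2  0  1  0  1  0  1  0

0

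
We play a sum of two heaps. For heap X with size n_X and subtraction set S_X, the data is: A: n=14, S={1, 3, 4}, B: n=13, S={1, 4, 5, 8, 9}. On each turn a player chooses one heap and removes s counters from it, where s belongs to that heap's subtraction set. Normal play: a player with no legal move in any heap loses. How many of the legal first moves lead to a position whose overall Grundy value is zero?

Heap A, S = {1, 3, 4}:
n :  0  1  2  3  4  5  6  7  8  9 10 11 12 13 14
G :  0  1  0  1  2  3  2  0  1  0  1  2  3  2  0
G_A(14) = 0.
Heap B, S = {1, 4, 5, 8, 9}:
n :  0  1  2  3  4  5  6  7  8  9 10 11 12 13
G :  0  1  0  1  2  3  2  3  4  5  4  5  0  1
G_B(13) = 1.
Combined Grundy value = 0 ⊕ 1 = 1.
A winning move leaves total XOR = 0, i.e. changes one component's Grundy value g to g ⊕ X where X is the current total.
Heap A: need g' = 0⊕1 = 1. Options: 14−1→G=2, 14−3→G=2, 14−4→G=1. Hits: 1.
Heap B: need g' = 1⊕1 = 0. Options: 13−1→G=0, 13−4→G=5, 13−5→G=4, 13−8→G=3, 13−9→G=2. Hits: 1.

2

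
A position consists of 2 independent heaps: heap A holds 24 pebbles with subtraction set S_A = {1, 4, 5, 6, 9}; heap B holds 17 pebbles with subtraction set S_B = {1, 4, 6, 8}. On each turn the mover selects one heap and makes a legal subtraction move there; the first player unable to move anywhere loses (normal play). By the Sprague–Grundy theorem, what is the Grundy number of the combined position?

2

Heap A, S = {1, 4, 5, 6, 9}:
n :  0  1  2  3  4  5  6  7  8  9 10 11 12 13 14 15 16 17 18 19 20 21 22 23 24
G :  0  1  0  1  2  3  2  3  4  5  0  1  0  1  2  3  2  3  4  5  0  1  0  1  2
G_A(24) = 2.
Heap B, S = {1, 4, 6, 8}:
G(0) = 0
G(1) = mex{0} = 1
G(2) = mex{1} = 0
G(3) = mex{0} = 1
G(4) = mex{1,0} = 2
G(5) = mex{2,1} = 0
G(6) = mex{0,0,0} = 1
G(7) = mex{1,1,1} = 0
G(8) = mex{0,2,0,0} = 1
G(9) = mex{1,0,1,1} = 2
G(10) = mex{2,1,2,0} = 3
G(11) = mex{3,0,0,1} = 2
G(12) = mex{2,1,1,2} = 0
G(13) = mex{0,2,0,0} = 1
G(14) = mex{1,3,1,1} = 0
G(15) = mex{0,2,2,0} = 1
G(16) = mex{1,0,3,1} = 2
G(17) = mex{2,1,2,2} = 0
G_B(17) = 0.
Combined Grundy value = 2 ⊕ 0 = 2.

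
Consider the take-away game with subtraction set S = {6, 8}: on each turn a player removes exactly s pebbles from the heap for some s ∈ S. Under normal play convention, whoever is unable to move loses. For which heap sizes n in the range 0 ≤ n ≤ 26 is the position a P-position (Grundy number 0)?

0, 1, 2, 3, 4, 5, 14, 15, 16, 17, 18, 19

G(0) = 0
G(1) = mex{} = 0
G(2) = mex{} = 0
G(3) = mex{} = 0
G(4) = mex{} = 0
G(5) = mex{} = 0
G(6) = mex{0} = 1
G(7) = mex{0} = 1
G(8) = mex{0,0} = 1
G(9) = mex{0,0} = 1
G(10) = mex{0,0} = 1
G(11) = mex{0,0} = 1
G(12) = mex{1,0} = 2
G(13) = mex{1,0} = 2
G(14) = mex{1,1} = 0
G(15) = mex{1,1} = 0
G(16) = mex{1,1} = 0
G(17) = mex{1,1} = 0
G(18) = mex{2,1} = 0
G(19) = mex{2,1} = 0
G(20) = mex{0,2} = 1
G(21) = mex{0,2} = 1
G(22) = mex{0,0} = 1
G(23) = mex{0,0} = 1
G(24) = mex{0,0} = 1
G(25) = mex{0,0} = 1
G(26) = mex{1,0} = 2
P-positions are exactly the n with G(n) = 0.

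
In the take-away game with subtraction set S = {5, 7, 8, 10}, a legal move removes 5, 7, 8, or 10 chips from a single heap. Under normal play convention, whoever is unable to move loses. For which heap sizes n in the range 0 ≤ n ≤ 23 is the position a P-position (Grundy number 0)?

n :  0  1  2  3  4  5  6  7  8  9 10 11 12 13 14 15 16 17 18 19 20 21 22 23
G :  0  0  0  0  0  1  1  1  1  1  2  2  2  2  2  0  0  0  0  0  1  1  1  1
P-positions are exactly the n with G(n) = 0.

0, 1, 2, 3, 4, 15, 16, 17, 18, 19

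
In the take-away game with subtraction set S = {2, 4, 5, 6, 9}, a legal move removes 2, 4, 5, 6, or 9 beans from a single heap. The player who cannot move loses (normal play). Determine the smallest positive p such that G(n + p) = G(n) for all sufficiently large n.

G(0) = 0
G(1) = mex{} = 0
G(2) = mex{0} = 1
G(3) = mex{0} = 1
G(4) = mex{1,0} = 2
G(5) = mex{1,0,0} = 2
G(6) = mex{2,1,0,0} = 3
G(7) = mex{2,1,1,0} = 3
G(8) = mex{3,2,1,1} = 0
G(9) = mex{3,2,2,1,0} = 4
G(10) = mex{0,3,2,2,0} = 1
G(11) = mex{4,3,3,2,1} = 0
G(12) = mex{1,0,3,3,1} = 2
G(13) = mex{0,4,0,3,2} = 1
G(14) = mex{2,1,4,0,2} = 3
G(15) = mex{1,0,1,4,3} = 2
G(16) = mex{3,2,0,1,3} = 4
G(17) = mex{2,1,2,0,0} = 3
G(18) = mex{4,3,1,2,4} = 0
G(19) = mex{3,2,3,1,1} = 0
G(20) = mex{0,4,2,3,0} = 1
G(21) = mex{0,3,4,2,2} = 1
G(22) = mex{1,0,3,4,1} = 2
G(23) = mex{1,0,0,3,3} = 2
G(24) = mex{2,1,0,0,2} = 3
G(25) = mex{2,1,1,0,4} = 3
G(26) = mex{3,2,1,1,3} = 0
G(27) = mex{3,2,2,1,0} = 4
G(28) = mex{0,3,2,2,0} = 1
G(29) = mex{4,3,3,2,1} = 0
G(30) = mex{1,0,3,3,1} = 2
G(31) = mex{0,4,0,3,2} = 1
G(32) = mex{2,1,4,0,2} = 3
G(33) = mex{1,0,1,4,3} = 2
G(34) = mex{3,2,0,1,3} = 4
G(35) = mex{2,1,2,0,0} = 3
G(36) = mex{4,3,1,2,4} = 0
G(37) = mex{3,2,3,1,1} = 0
G(n+18) = G(n) holds for n = 0,…,8 (a full window of length max(S) = 9), so the sequence is purely periodic with period 18.

18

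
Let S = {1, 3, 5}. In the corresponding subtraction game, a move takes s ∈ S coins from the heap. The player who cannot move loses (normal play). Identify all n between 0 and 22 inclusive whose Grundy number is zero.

G(0) = 0
G(1) = mex{0} = 1
G(2) = mex{1} = 0
G(3) = mex{0,0} = 1
G(4) = mex{1,1} = 0
G(5) = mex{0,0,0} = 1
G(6) = mex{1,1,1} = 0
G(7) = mex{0,0,0} = 1
G(8) = mex{1,1,1} = 0
G(9) = mex{0,0,0} = 1
G(10) = mex{1,1,1} = 0
G(11) = mex{0,0,0} = 1
G(12) = mex{1,1,1} = 0
G(13) = mex{0,0,0} = 1
G(14) = mex{1,1,1} = 0
G(15) = mex{0,0,0} = 1
G(16) = mex{1,1,1} = 0
G(17) = mex{0,0,0} = 1
G(18) = mex{1,1,1} = 0
G(19) = mex{0,0,0} = 1
G(20) = mex{1,1,1} = 0
G(21) = mex{0,0,0} = 1
G(22) = mex{1,1,1} = 0
P-positions are exactly the n with G(n) = 0.

0, 2, 4, 6, 8, 10, 12, 14, 16, 18, 20, 22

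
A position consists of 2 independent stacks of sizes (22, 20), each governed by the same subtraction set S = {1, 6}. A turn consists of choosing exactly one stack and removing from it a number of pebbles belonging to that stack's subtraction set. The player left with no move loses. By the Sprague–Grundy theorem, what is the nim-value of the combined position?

3

All stacks use S = {1, 6}:
n :  0  1  2  3  4  5  6  7  8  9 10 11 12 13 14 15 16 17 18 19 20 21 22
G :  0  1  0  1  0  1  2  0  1  0  1  0  1  2  0  1  0  1  0  1  2  0  1
Stack A: G(22) = 1.
Stack B: G(20) = 2.
Combined Grundy value = 1 ⊕ 2 = 3.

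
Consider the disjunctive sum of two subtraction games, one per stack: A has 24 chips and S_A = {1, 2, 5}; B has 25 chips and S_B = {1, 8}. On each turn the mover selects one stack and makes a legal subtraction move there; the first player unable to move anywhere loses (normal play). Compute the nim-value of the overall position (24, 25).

1

Stack A, S = {1, 2, 5}:
G(0) = 0
G(1) = mex{0} = 1
G(2) = mex{1,0} = 2
G(3) = mex{2,1} = 0
G(4) = mex{0,2} = 1
G(5) = mex{1,0,0} = 2
G(6) = mex{2,1,1} = 0
G(7) = mex{0,2,2} = 1
G(8) = mex{1,0,0} = 2
G(9) = mex{2,1,1} = 0
G(10) = mex{0,2,2} = 1
G(11) = mex{1,0,0} = 2
G(12) = mex{2,1,1} = 0
G(13) = mex{0,2,2} = 1
G(14) = mex{1,0,0} = 2
G(15) = mex{2,1,1} = 0
G(16) = mex{0,2,2} = 1
G(17) = mex{1,0,0} = 2
G(18) = mex{2,1,1} = 0
G(19) = mex{0,2,2} = 1
G(20) = mex{1,0,0} = 2
G(21) = mex{2,1,1} = 0
G(22) = mex{0,2,2} = 1
G(23) = mex{1,0,0} = 2
G(24) = mex{2,1,1} = 0
G_A(24) = 0.
Stack B, S = {1, 8}:
n :  0  1  2  3  4  5  6  7  8  9 10 11 12 13 14 15 16 17 18 19 20 21 22 23 24 25
G :  0  1  0  1  0  1  0  1  2  0  1  0  1  0  1  0  1  2  0  1  0  1  0  1  0  1
G_B(25) = 1.
Combined Grundy value = 0 ⊕ 1 = 1.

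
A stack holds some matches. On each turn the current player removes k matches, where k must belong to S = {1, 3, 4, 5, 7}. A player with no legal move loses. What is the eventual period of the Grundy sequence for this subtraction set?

n :  0  1  2  3  4  5  6  7  8  9 10 11 12 13 14 15 16 17
G :  0  1  0  1  2  3  2  3  0  1  0  1  2  3  2  3  0  1
G(n+8) = G(n) holds for n = 0,…,6 (a full window of length max(S) = 7), so the sequence is purely periodic with period 8.

8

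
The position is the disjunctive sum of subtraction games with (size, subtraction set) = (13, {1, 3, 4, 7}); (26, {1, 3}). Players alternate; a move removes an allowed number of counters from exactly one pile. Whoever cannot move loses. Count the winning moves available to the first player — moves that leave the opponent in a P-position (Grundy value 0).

1

Pile A, S = {1, 3, 4, 7}:
G(0) = 0
G(1) = mex{0} = 1
G(2) = mex{1} = 0
G(3) = mex{0,0} = 1
G(4) = mex{1,1,0} = 2
G(5) = mex{2,0,1} = 3
G(6) = mex{3,1,0} = 2
G(7) = mex{2,2,1,0} = 3
G(8) = mex{3,3,2,1} = 0
G(9) = mex{0,2,3,0} = 1
G(10) = mex{1,3,2,1} = 0
G(11) = mex{0,0,3,2} = 1
G(12) = mex{1,1,0,3} = 2
G(13) = mex{2,0,1,2} = 3
G_A(13) = 3.
Pile B, S = {1, 3}:
n :  0  1  2  3  4  5  6  7  8  9 10 11 12 13 14 15 16 17 18 19 20 21 22 23 24 25 26
G :  0  1  0  1  0  1  0  1  0  1  0  1  0  1  0  1  0  1  0  1  0  1  0  1  0  1  0
G_B(26) = 0.
Combined Grundy value = 3 ⊕ 0 = 3.
A winning move leaves total XOR = 0, i.e. changes one component's Grundy value g to g ⊕ X where X is the current total.
Pile A: need g' = 3⊕3 = 0. Options: 13−1→G=2, 13−3→G=0, 13−4→G=1, 13−7→G=2. Hits: 1.
Pile B: need g' = 0⊕3 = 3. Options: 26−1→G=1, 26−3→G=1. Hits: 0.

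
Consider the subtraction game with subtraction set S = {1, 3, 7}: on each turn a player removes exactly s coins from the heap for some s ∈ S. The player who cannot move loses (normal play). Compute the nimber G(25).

1

n :  0  1  2  3  4  5  6  7  8  9 10 11 12 13 14 15 16 17 18 19 20 21 22 23 24 25
G :  0  1  0  1  0  1  0  1  0  1  0  1  0  1  0  1  0  1  0  1  0  1  0  1  0  1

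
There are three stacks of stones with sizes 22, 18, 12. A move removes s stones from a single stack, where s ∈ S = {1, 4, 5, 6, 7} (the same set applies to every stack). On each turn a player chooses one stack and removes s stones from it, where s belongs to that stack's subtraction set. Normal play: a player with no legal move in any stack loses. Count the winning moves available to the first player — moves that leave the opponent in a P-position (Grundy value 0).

3

All stacks use S = {1, 4, 5, 6, 7}:
n :  0  1  2  3  4  5  6  7  8  9 10 11 12 13 14 15 16 17 18 19 20 21 22
G :  0  1  0  1  2  3  2  3  4  5  0  1  0  1  2  3  2  3  4  5  0  1  0
Stack A: G(22) = 0.
Stack B: G(18) = 4.
Stack C: G(12) = 0.
Combined Grundy value = 0 ⊕ 4 ⊕ 0 = 4.
A winning move leaves total XOR = 0, i.e. changes one component's Grundy value g to g ⊕ X where X is the current total.
Stack A: need g' = 0⊕4 = 4. Options: 22−1→G=1, 22−4→G=4, 22−5→G=3, 22−6→G=2, 22−7→G=3. Hits: 1.
Stack B: need g' = 4⊕4 = 0. Options: 18−1→G=3, 18−4→G=2, 18−5→G=1, 18−6→G=0, 18−7→G=1. Hits: 1.
Stack C: need g' = 0⊕4 = 4. Options: 12−1→G=1, 12−4→G=4, 12−5→G=3, 12−6→G=2, 12−7→G=3. Hits: 1.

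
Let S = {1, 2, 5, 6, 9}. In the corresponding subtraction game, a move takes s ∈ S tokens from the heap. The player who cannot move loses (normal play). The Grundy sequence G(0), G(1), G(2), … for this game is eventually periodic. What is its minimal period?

7

G(0) = 0
G(1) = mex{0} = 1
G(2) = mex{1,0} = 2
G(3) = mex{2,1} = 0
G(4) = mex{0,2} = 1
G(5) = mex{1,0,0} = 2
G(6) = mex{2,1,1,0} = 3
G(7) = mex{3,2,2,1} = 0
G(8) = mex{0,3,0,2} = 1
G(9) = mex{1,0,1,0,0} = 2
G(10) = mex{2,1,2,1,1} = 0
G(11) = mex{0,2,3,2,2} = 1
G(12) = mex{1,0,0,3,0} = 2
G(13) = mex{2,1,1,0,1} = 3
G(14) = mex{3,2,2,1,2} = 0
G(15) = mex{0,3,0,2,3} = 1
G(16) = mex{1,0,1,0,0} = 2
G(17) = mex{2,1,2,1,1} = 0
G(n+7) = G(n) holds for n = 0,…,8 (a full window of length max(S) = 9), so the sequence is purely periodic with period 7.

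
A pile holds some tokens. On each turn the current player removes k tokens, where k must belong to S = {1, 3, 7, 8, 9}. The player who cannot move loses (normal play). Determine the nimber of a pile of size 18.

n :  0  1  2  3  4  5  6  7  8  9 10 11 12 13 14 15 16 17 18
G :  0  1  0  1  0  1  0  1  2  3  2  3  2  3  2  3  0  1  0

0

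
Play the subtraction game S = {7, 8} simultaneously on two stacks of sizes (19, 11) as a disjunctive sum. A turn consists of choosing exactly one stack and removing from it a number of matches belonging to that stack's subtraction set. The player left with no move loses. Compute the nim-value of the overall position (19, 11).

1

All stacks use S = {7, 8}:
n :  0  1  2  3  4  5  6  7  8  9 10 11 12 13 14 15 16 17 18 19
G :  0  0  0  0  0  0  0  1  1  1  1  1  1  1  2  0  0  0  0  0
Stack A: G(19) = 0.
Stack B: G(11) = 1.
Combined Grundy value = 0 ⊕ 1 = 1.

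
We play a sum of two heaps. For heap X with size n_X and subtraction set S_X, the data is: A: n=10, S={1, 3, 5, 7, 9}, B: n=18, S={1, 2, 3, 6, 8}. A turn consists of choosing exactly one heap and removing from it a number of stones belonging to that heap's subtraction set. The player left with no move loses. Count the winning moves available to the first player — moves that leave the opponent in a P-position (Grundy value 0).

Heap A, S = {1, 3, 5, 7, 9}:
n :  0  1  2  3  4  5  6  7  8  9 10
G :  0  1  0  1  0  1  0  1  0  1  0
G_A(10) = 0.
Heap B, S = {1, 2, 3, 6, 8}:
n :  0  1  2  3  4  5  6  7  8  9 10 11 12 13 14 15 16 17 18
G :  0  1  2  3  0  1  2  3  4  0  1  2  3  0  1  2  3  4  0
G_B(18) = 0.
Combined Grundy value = 0 ⊕ 0 = 0.
A winning move leaves total XOR = 0, i.e. changes one component's Grundy value g to g ⊕ X where X is the current total.
Heap A: target g' = 0⊕0 = 0, but every legal move changes the Grundy value (mex property), so 0 moves.
Heap B: target g' = 0⊕0 = 0, but every legal move changes the Grundy value (mex property), so 0 moves.

0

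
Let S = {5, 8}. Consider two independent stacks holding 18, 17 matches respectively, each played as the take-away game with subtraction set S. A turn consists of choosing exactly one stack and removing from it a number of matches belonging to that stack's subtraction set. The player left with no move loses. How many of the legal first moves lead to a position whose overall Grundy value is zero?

2

All stacks use S = {5, 8}:
n :  0  1  2  3  4  5  6  7  8  9 10 11 12 13 14 15 16 17 18
G :  0  0  0  0  0  1  1  1  1  1  2  2  2  0  0  0  0  0  1
Stack A: G(18) = 1.
Stack B: G(17) = 0.
Combined Grundy value = 1 ⊕ 0 = 1.
A winning move leaves total XOR = 0, i.e. changes one component's Grundy value g to g ⊕ X where X is the current total.
Stack A: need g' = 1⊕1 = 0. Options: 18−5→G=0, 18−8→G=2. Hits: 1.
Stack B: need g' = 0⊕1 = 1. Options: 17−5→G=2, 17−8→G=1. Hits: 1.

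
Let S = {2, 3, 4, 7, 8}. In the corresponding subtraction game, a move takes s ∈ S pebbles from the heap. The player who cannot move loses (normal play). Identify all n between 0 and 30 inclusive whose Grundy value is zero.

0, 1, 6, 11, 12, 17, 22, 23, 28

n :  0  1  2  3  4  5  6  7  8  9 10 11 12 13 14 15 16 17 18 19 20 21 22 23 24 25 26 27 28 29 30
G :  0  0  1  1  2  2  0  3  1  4  2  0  0  1  1  2  2  0  3  1  4  2  0  0  1  1  2  2  0  3  1
P-positions are exactly the n with G(n) = 0.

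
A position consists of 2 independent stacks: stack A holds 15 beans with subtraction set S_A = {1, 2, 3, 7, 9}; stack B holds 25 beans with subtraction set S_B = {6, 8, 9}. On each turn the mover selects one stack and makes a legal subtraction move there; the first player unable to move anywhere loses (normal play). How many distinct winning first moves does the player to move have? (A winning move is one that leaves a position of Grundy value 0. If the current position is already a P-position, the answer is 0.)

1

Stack A, S = {1, 2, 3, 7, 9}:
n :  0  1  2  3  4  5  6  7  8  9 10 11 12 13 14 15
G :  0  1  2  3  0  1  2  3  0  1  2  3  0  1  2  3
G_A(15) = 3.
Stack B, S = {6, 8, 9}:
G(0) = 0
G(1) = mex{} = 0
G(2) = mex{} = 0
G(3) = mex{} = 0
G(4) = mex{} = 0
G(5) = mex{} = 0
G(6) = mex{0} = 1
G(7) = mex{0} = 1
G(8) = mex{0,0} = 1
G(9) = mex{0,0,0} = 1
G(10) = mex{0,0,0} = 1
G(11) = mex{0,0,0} = 1
G(12) = mex{1,0,0} = 2
G(13) = mex{1,0,0} = 2
G(14) = mex{1,1,0} = 2
G(15) = mex{1,1,1} = 0
G(16) = mex{1,1,1} = 0
G(17) = mex{1,1,1} = 0
G(18) = mex{2,1,1} = 0
G(19) = mex{2,1,1} = 0
G(20) = mex{2,2,1} = 0
G(21) = mex{0,2,2} = 1
G(22) = mex{0,2,2} = 1
G(23) = mex{0,0,2} = 1
G(24) = mex{0,0,0} = 1
G(25) = mex{0,0,0} = 1
G_B(25) = 1.
Combined Grundy value = 3 ⊕ 1 = 2.
A winning move leaves total XOR = 0, i.e. changes one component's Grundy value g to g ⊕ X where X is the current total.
Stack A: need g' = 3⊕2 = 1. Options: 15−1→G=2, 15−2→G=1, 15−3→G=0, 15−7→G=0, 15−9→G=2. Hits: 1.
Stack B: need g' = 1⊕2 = 3. Options: 25−6→G=0, 25−8→G=0, 25−9→G=0. Hits: 0.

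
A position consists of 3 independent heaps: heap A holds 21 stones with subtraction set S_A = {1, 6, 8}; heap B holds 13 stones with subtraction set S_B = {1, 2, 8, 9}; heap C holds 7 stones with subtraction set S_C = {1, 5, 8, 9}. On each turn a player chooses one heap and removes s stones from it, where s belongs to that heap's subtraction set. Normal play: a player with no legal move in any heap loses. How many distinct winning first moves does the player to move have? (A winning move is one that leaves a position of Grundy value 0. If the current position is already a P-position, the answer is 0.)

Heap A, S = {1, 6, 8}:
G(0) = 0
G(1) = mex{0} = 1
G(2) = mex{1} = 0
G(3) = mex{0} = 1
G(4) = mex{1} = 0
G(5) = mex{0} = 1
G(6) = mex{1,0} = 2
G(7) = mex{2,1} = 0
G(8) = mex{0,0,0} = 1
G(9) = mex{1,1,1} = 0
G(10) = mex{0,0,0} = 1
G(11) = mex{1,1,1} = 0
G(12) = mex{0,2,0} = 1
G(13) = mex{1,0,1} = 2
G(14) = mex{2,1,2} = 0
G(15) = mex{0,0,0} = 1
G(16) = mex{1,1,1} = 0
G(17) = mex{0,0,0} = 1
G(18) = mex{1,1,1} = 0
G(19) = mex{0,2,0} = 1
G(20) = mex{1,0,1} = 2
G(21) = mex{2,1,2} = 0
G_A(21) = 0.
Heap B, S = {1, 2, 8, 9}:
G(0) = 0
G(1) = mex{0} = 1
G(2) = mex{1,0} = 2
G(3) = mex{2,1} = 0
G(4) = mex{0,2} = 1
G(5) = mex{1,0} = 2
G(6) = mex{2,1} = 0
G(7) = mex{0,2} = 1
G(8) = mex{1,0,0} = 2
G(9) = mex{2,1,1,0} = 3
G(10) = mex{3,2,2,1} = 0
G(11) = mex{0,3,0,2} = 1
G(12) = mex{1,0,1,0} = 2
G(13) = mex{2,1,2,1} = 0
G_B(13) = 0.
Heap C, S = {1, 5, 8, 9}:
G(0) = 0
G(1) = mex{0} = 1
G(2) = mex{1} = 0
G(3) = mex{0} = 1
G(4) = mex{1} = 0
G(5) = mex{0,0} = 1
G(6) = mex{1,1} = 0
G(7) = mex{0,0} = 1
G_C(7) = 1.
Combined Grundy value = 0 ⊕ 0 ⊕ 1 = 1.
A winning move leaves total XOR = 0, i.e. changes one component's Grundy value g to g ⊕ X where X is the current total.
Heap A: need g' = 0⊕1 = 1. Options: 21−1→G=2, 21−6→G=1, 21−8→G=2. Hits: 1.
Heap B: need g' = 0⊕1 = 1. Options: 13−1→G=2, 13−2→G=1, 13−8→G=2, 13−9→G=1. Hits: 2.
Heap C: need g' = 1⊕1 = 0. Options: 7−1→G=0, 7−5→G=0. Hits: 2.

5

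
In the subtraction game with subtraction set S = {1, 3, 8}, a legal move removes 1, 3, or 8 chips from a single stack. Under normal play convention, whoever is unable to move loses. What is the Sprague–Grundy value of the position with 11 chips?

0

G(0) = 0
G(1) = mex{0} = 1
G(2) = mex{1} = 0
G(3) = mex{0,0} = 1
G(4) = mex{1,1} = 0
G(5) = mex{0,0} = 1
G(6) = mex{1,1} = 0
G(7) = mex{0,0} = 1
G(8) = mex{1,1,0} = 2
G(9) = mex{2,0,1} = 3
G(10) = mex{3,1,0} = 2
G(11) = mex{2,2,1} = 0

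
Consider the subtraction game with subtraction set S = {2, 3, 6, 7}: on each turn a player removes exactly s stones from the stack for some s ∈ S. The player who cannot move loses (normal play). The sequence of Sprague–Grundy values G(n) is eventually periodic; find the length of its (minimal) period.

n :  0  1  2  3  4  5  6  7  8  9 10 11 12 13 14 15 16 17 18 19
G :  0  0  1  1  2  0  3  1  2  0  0  1  1  2  0  3  1  2  0  0
G(n+9) = G(n) holds for n = 0,…,6 (a full window of length max(S) = 7), so the sequence is purely periodic with period 9.

9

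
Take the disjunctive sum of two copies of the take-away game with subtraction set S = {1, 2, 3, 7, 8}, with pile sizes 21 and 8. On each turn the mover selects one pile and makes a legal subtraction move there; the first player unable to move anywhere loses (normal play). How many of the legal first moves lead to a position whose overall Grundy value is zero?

All piles use S = {1, 2, 3, 7, 8}:
n :  0  1  2  3  4  5  6  7  8  9 10 11 12 13 14 15 16 17 18 19 20 21
G :  0  1  2  3  0  1  2  3  4  0  1  2  3  0  1  2  3  4  0  1  2  3
Pile A: G(21) = 3.
Pile B: G(8) = 4.
Combined Grundy value = 3 ⊕ 4 = 7.
A winning move leaves total XOR = 0, i.e. changes one component's Grundy value g to g ⊕ X where X is the current total.
Pile A: need g' = 3⊕7 = 4. Options: 21−1→G=2, 21−2→G=1, 21−3→G=0, 21−7→G=1, 21−8→G=0. Hits: 0.
Pile B: need g' = 4⊕7 = 3. Options: 8−1→G=3, 8−2→G=2, 8−3→G=1, 8−7→G=1, 8−8→G=0. Hits: 1.

1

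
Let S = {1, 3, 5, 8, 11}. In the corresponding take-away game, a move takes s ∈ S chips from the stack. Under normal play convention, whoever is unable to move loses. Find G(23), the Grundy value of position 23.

1

G(0) = 0
G(1) = mex{0} = 1
G(2) = mex{1} = 0
G(3) = mex{0,0} = 1
G(4) = mex{1,1} = 0
G(5) = mex{0,0,0} = 1
G(6) = mex{1,1,1} = 0
G(7) = mex{0,0,0} = 1
G(8) = mex{1,1,1,0} = 2
G(9) = mex{2,0,0,1} = 3
G(10) = mex{3,1,1,0} = 2
G(11) = mex{2,2,0,1,0} = 3
G(12) = mex{3,3,1,0,1} = 2
G(13) = mex{2,2,2,1,0} = 3
G(14) = mex{3,3,3,0,1} = 2
G(15) = mex{2,2,2,1,0} = 3
G(16) = mex{3,3,3,2,1} = 0
G(17) = mex{0,2,2,3,0} = 1
G(18) = mex{1,3,3,2,1} = 0
G(19) = mex{0,0,2,3,2} = 1
G(20) = mex{1,1,3,2,3} = 0
G(21) = mex{0,0,0,3,2} = 1
G(22) = mex{1,1,1,2,3} = 0
G(23) = mex{0,0,0,3,2} = 1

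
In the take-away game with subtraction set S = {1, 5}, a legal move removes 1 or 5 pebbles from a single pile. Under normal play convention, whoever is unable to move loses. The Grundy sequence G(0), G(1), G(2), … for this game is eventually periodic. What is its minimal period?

G(0) = 0
G(1) = mex{0} = 1
G(2) = mex{1} = 0
G(3) = mex{0} = 1
G(4) = mex{1} = 0
G(5) = mex{0,0} = 1
G(6) = mex{1,1} = 0
G(7) = mex{0,0} = 1
G(8) = mex{1,1} = 0
G(9) = mex{0,0} = 1
G(10) = mex{1,1} = 0
G(11) = mex{0,0} = 1
G(12) = mex{1,1} = 0
G(13) = mex{0,0} = 1
G(14) = mex{1,1} = 0
G(n+2) = G(n) holds for n = 0,…,4 (a full window of length max(S) = 5), so the sequence is purely periodic with period 2.

2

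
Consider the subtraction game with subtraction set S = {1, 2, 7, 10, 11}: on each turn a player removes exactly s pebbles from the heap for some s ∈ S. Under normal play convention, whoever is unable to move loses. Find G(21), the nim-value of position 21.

G(0) = 0
G(1) = mex{0} = 1
G(2) = mex{1,0} = 2
G(3) = mex{2,1} = 0
G(4) = mex{0,2} = 1
G(5) = mex{1,0} = 2
G(6) = mex{2,1} = 0
G(7) = mex{0,2,0} = 1
G(8) = mex{1,0,1} = 2
G(9) = mex{2,1,2} = 0
G(10) = mex{0,2,0,0} = 1
G(11) = mex{1,0,1,1,0} = 2
G(12) = mex{2,1,2,2,1} = 0
G(13) = mex{0,2,0,0,2} = 1
G(14) = mex{1,0,1,1,0} = 2
G(15) = mex{2,1,2,2,1} = 0
G(16) = mex{0,2,0,0,2} = 1
G(17) = mex{1,0,1,1,0} = 2
G(18) = mex{2,1,2,2,1} = 0
G(19) = mex{0,2,0,0,2} = 1
G(20) = mex{1,0,1,1,0} = 2
G(21) = mex{2,1,2,2,1} = 0

0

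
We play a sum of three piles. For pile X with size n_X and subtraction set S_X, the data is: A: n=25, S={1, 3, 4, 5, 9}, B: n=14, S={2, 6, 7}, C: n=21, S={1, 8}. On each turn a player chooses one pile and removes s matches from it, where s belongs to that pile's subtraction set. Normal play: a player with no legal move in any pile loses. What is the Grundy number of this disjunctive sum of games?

0

Pile A, S = {1, 3, 4, 5, 9}:
G(0) = 0
G(1) = mex{0} = 1
G(2) = mex{1} = 0
G(3) = mex{0,0} = 1
G(4) = mex{1,1,0} = 2
G(5) = mex{2,0,1,0} = 3
G(6) = mex{3,1,0,1} = 2
G(7) = mex{2,2,1,0} = 3
G(8) = mex{3,3,2,1} = 0
G(9) = mex{0,2,3,2,0} = 1
G(10) = mex{1,3,2,3,1} = 0
G(11) = mex{0,0,3,2,0} = 1
G(12) = mex{1,1,0,3,1} = 2
G(13) = mex{2,0,1,0,2} = 3
G(14) = mex{3,1,0,1,3} = 2
G(15) = mex{2,2,1,0,2} = 3
G(16) = mex{3,3,2,1,3} = 0
G(17) = mex{0,2,3,2,0} = 1
G(18) = mex{1,3,2,3,1} = 0
G(19) = mex{0,0,3,2,0} = 1
G(20) = mex{1,1,0,3,1} = 2
G(21) = mex{2,0,1,0,2} = 3
G(22) = mex{3,1,0,1,3} = 2
G(23) = mex{2,2,1,0,2} = 3
G(24) = mex{3,3,2,1,3} = 0
G(25) = mex{0,2,3,2,0} = 1
G_A(25) = 1.
Pile B, S = {2, 6, 7}:
n :  0  1  2  3  4  5  6  7  8  9 10 11 12 13 14
G :  0  0  1  1  0  0  1  1  2  0  3  1  2  0  0
G_B(14) = 0.
Pile C, S = {1, 8}:
G(0) = 0
G(1) = mex{0} = 1
G(2) = mex{1} = 0
G(3) = mex{0} = 1
G(4) = mex{1} = 0
G(5) = mex{0} = 1
G(6) = mex{1} = 0
G(7) = mex{0} = 1
G(8) = mex{1,0} = 2
G(9) = mex{2,1} = 0
G(10) = mex{0,0} = 1
G(11) = mex{1,1} = 0
G(12) = mex{0,0} = 1
G(13) = mex{1,1} = 0
G(14) = mex{0,0} = 1
G(15) = mex{1,1} = 0
G(16) = mex{0,2} = 1
G(17) = mex{1,0} = 2
G(18) = mex{2,1} = 0
G(19) = mex{0,0} = 1
G(20) = mex{1,1} = 0
G(21) = mex{0,0} = 1
G_C(21) = 1.
Combined Grundy value = 1 ⊕ 0 ⊕ 1 = 0.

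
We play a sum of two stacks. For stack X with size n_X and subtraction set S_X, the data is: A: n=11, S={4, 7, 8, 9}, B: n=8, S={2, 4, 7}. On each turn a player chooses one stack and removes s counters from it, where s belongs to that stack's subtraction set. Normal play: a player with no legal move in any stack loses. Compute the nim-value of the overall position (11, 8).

Stack A, S = {4, 7, 8, 9}:
G(0) = 0
G(1) = mex{} = 0
G(2) = mex{} = 0
G(3) = mex{} = 0
G(4) = mex{0} = 1
G(5) = mex{0} = 1
G(6) = mex{0} = 1
G(7) = mex{0,0} = 1
G(8) = mex{1,0,0} = 2
G(9) = mex{1,0,0,0} = 2
G(10) = mex{1,0,0,0} = 2
G(11) = mex{1,1,0,0} = 2
G_A(11) = 2.
Stack B, S = {2, 4, 7}:
n : 0 1 2 3 4 5 6 7 8
G : 0 0 1 1 2 2 0 3 1
G_B(8) = 1.
Combined Grundy value = 2 ⊕ 1 = 3.

3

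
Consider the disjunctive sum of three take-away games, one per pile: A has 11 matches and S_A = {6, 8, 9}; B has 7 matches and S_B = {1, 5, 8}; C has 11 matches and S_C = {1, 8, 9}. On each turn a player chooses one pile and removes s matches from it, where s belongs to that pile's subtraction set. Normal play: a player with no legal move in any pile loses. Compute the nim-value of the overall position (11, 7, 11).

3

Pile A, S = {6, 8, 9}:
n :  0  1  2  3  4  5  6  7  8  9 10 11
G :  0  0  0  0  0  0  1  1  1  1  1  1
G_A(11) = 1.
Pile B, S = {1, 5, 8}:
G(0) = 0
G(1) = mex{0} = 1
G(2) = mex{1} = 0
G(3) = mex{0} = 1
G(4) = mex{1} = 0
G(5) = mex{0,0} = 1
G(6) = mex{1,1} = 0
G(7) = mex{0,0} = 1
G_B(7) = 1.
Pile C, S = {1, 8, 9}:
n :  0  1  2  3  4  5  6  7  8  9 10 11
G :  0  1  0  1  0  1  0  1  2  3  2  3
G_C(11) = 3.
Combined Grundy value = 1 ⊕ 1 ⊕ 3 = 3.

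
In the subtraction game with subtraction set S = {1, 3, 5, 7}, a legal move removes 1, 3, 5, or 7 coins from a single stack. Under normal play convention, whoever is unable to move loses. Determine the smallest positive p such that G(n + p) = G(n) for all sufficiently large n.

2

G(0) = 0
G(1) = mex{0} = 1
G(2) = mex{1} = 0
G(3) = mex{0,0} = 1
G(4) = mex{1,1} = 0
G(5) = mex{0,0,0} = 1
G(6) = mex{1,1,1} = 0
G(7) = mex{0,0,0,0} = 1
G(8) = mex{1,1,1,1} = 0
G(9) = mex{0,0,0,0} = 1
G(10) = mex{1,1,1,1} = 0
G(11) = mex{0,0,0,0} = 1
G(12) = mex{1,1,1,1} = 0
G(13) = mex{0,0,0,0} = 1
G(14) = mex{1,1,1,1} = 0
G(n+2) = G(n) holds for n = 0,…,6 (a full window of length max(S) = 7), so the sequence is purely periodic with period 2.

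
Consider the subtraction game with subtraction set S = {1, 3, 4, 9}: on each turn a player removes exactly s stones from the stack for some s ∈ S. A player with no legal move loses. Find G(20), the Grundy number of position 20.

G(0) = 0
G(1) = mex{0} = 1
G(2) = mex{1} = 0
G(3) = mex{0,0} = 1
G(4) = mex{1,1,0} = 2
G(5) = mex{2,0,1} = 3
G(6) = mex{3,1,0} = 2
G(7) = mex{2,2,1} = 0
G(8) = mex{0,3,2} = 1
G(9) = mex{1,2,3,0} = 4
G(10) = mex{4,0,2,1} = 3
G(11) = mex{3,1,0,0} = 2
G(12) = mex{2,4,1,1} = 0
G(13) = mex{0,3,4,2} = 1
G(14) = mex{1,2,3,3} = 0
G(15) = mex{0,0,2,2} = 1
G(16) = mex{1,1,0,0} = 2
G(17) = mex{2,0,1,1} = 3
G(18) = mex{3,1,0,4} = 2
G(19) = mex{2,2,1,3} = 0
G(20) = mex{0,3,2,2} = 1

1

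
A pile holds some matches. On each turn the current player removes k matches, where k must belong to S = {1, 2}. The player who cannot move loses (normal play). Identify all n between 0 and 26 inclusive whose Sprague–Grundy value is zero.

G(0) = 0
G(1) = mex{0} = 1
G(2) = mex{1,0} = 2
G(3) = mex{2,1} = 0
G(4) = mex{0,2} = 1
G(5) = mex{1,0} = 2
G(6) = mex{2,1} = 0
G(7) = mex{0,2} = 1
G(8) = mex{1,0} = 2
G(9) = mex{2,1} = 0
G(10) = mex{0,2} = 1
G(11) = mex{1,0} = 2
G(12) = mex{2,1} = 0
G(13) = mex{0,2} = 1
G(14) = mex{1,0} = 2
G(15) = mex{2,1} = 0
G(16) = mex{0,2} = 1
G(17) = mex{1,0} = 2
G(18) = mex{2,1} = 0
G(19) = mex{0,2} = 1
G(20) = mex{1,0} = 2
G(21) = mex{2,1} = 0
G(22) = mex{0,2} = 1
G(23) = mex{1,0} = 2
G(24) = mex{2,1} = 0
G(25) = mex{0,2} = 1
G(26) = mex{1,0} = 2
P-positions are exactly the n with G(n) = 0.

0, 3, 6, 9, 12, 15, 18, 21, 24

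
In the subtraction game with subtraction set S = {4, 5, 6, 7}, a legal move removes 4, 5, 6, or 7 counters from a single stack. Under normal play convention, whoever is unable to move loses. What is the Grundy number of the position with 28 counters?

1

G(0) = 0
G(1) = mex{} = 0
G(2) = mex{} = 0
G(3) = mex{} = 0
G(4) = mex{0} = 1
G(5) = mex{0,0} = 1
G(6) = mex{0,0,0} = 1
G(7) = mex{0,0,0,0} = 1
G(8) = mex{1,0,0,0} = 2
G(9) = mex{1,1,0,0} = 2
G(10) = mex{1,1,1,0} = 2
G(11) = mex{1,1,1,1} = 0
G(12) = mex{2,1,1,1} = 0
G(13) = mex{2,2,1,1} = 0
G(14) = mex{2,2,2,1} = 0
G(15) = mex{0,2,2,2} = 1
G(16) = mex{0,0,2,2} = 1
G(17) = mex{0,0,0,2} = 1
G(18) = mex{0,0,0,0} = 1
G(19) = mex{1,0,0,0} = 2
G(20) = mex{1,1,0,0} = 2
G(21) = mex{1,1,1,0} = 2
G(22) = mex{1,1,1,1} = 0
G(23) = mex{2,1,1,1} = 0
G(24) = mex{2,2,1,1} = 0
G(25) = mex{2,2,2,1} = 0
G(26) = mex{0,2,2,2} = 1
G(27) = mex{0,0,2,2} = 1
G(28) = mex{0,0,0,2} = 1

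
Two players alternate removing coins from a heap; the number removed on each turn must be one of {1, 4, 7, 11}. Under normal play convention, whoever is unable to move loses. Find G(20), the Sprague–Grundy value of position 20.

n :  0  1  2  3  4  5  6  7  8  9 10 11 12 13 14 15 16 17 18 19 20
G :  0  1  0  1  2  0  1  2  0  1  0  1  2  3  4  3  4  2  0  1  0

0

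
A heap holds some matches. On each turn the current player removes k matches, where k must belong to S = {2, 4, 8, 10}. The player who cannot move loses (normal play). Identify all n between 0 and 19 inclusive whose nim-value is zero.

n :  0  1  2  3  4  5  6  7  8  9 10 11 12 13 14 15 16 17 18 19
G :  0  0  1  1  2  2  0  0  1  1  2  2  0  0  1  1  2  2  0  0
P-positions are exactly the n with G(n) = 0.

0, 1, 6, 7, 12, 13, 18, 19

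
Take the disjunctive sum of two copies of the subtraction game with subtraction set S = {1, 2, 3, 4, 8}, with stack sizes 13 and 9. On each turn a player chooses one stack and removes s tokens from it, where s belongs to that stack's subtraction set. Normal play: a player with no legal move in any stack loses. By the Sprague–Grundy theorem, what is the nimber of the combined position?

7

All stacks use S = {1, 2, 3, 4, 8}:
G(0) = 0
G(1) = mex{0} = 1
G(2) = mex{1,0} = 2
G(3) = mex{2,1,0} = 3
G(4) = mex{3,2,1,0} = 4
G(5) = mex{4,3,2,1} = 0
G(6) = mex{0,4,3,2} = 1
G(7) = mex{1,0,4,3} = 2
G(8) = mex{2,1,0,4,0} = 3
G(9) = mex{3,2,1,0,1} = 4
G(10) = mex{4,3,2,1,2} = 0
G(11) = mex{0,4,3,2,3} = 1
G(12) = mex{1,0,4,3,4} = 2
G(13) = mex{2,1,0,4,0} = 3
Stack A: G(13) = 3.
Stack B: G(9) = 4.
Combined Grundy value = 3 ⊕ 4 = 7.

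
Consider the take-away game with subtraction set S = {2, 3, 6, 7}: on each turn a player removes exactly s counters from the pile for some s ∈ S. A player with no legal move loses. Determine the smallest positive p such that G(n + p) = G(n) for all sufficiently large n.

G(0) = 0
G(1) = mex{} = 0
G(2) = mex{0} = 1
G(3) = mex{0,0} = 1
G(4) = mex{1,0} = 2
G(5) = mex{1,1} = 0
G(6) = mex{2,1,0} = 3
G(7) = mex{0,2,0,0} = 1
G(8) = mex{3,0,1,0} = 2
G(9) = mex{1,3,1,1} = 0
G(10) = mex{2,1,2,1} = 0
G(11) = mex{0,2,0,2} = 1
G(12) = mex{0,0,3,0} = 1
G(13) = mex{1,0,1,3} = 2
G(14) = mex{1,1,2,1} = 0
G(15) = mex{2,1,0,2} = 3
G(16) = mex{0,2,0,0} = 1
G(17) = mex{3,0,1,0} = 2
G(18) = mex{1,3,1,1} = 0
G(19) = mex{2,1,2,1} = 0
G(n+9) = G(n) holds for n = 0,…,6 (a full window of length max(S) = 7), so the sequence is purely periodic with period 9.

9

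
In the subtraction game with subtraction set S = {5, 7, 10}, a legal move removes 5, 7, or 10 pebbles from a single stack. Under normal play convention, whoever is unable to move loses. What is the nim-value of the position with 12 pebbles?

2

G(0) = 0
G(1) = mex{} = 0
G(2) = mex{} = 0
G(3) = mex{} = 0
G(4) = mex{} = 0
G(5) = mex{0} = 1
G(6) = mex{0} = 1
G(7) = mex{0,0} = 1
G(8) = mex{0,0} = 1
G(9) = mex{0,0} = 1
G(10) = mex{1,0,0} = 2
G(11) = mex{1,0,0} = 2
G(12) = mex{1,1,0} = 2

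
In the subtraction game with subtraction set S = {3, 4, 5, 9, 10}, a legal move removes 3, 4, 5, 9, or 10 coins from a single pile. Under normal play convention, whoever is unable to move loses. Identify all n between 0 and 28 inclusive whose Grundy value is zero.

0, 1, 2, 8, 14, 15, 16, 22, 28

n :  0  1  2  3  4  5  6  7  8  9 10 11 12 13 14 15 16 17 18 19 20 21 22 23 24 25 26 27 28
G :  0  0  0  1  1  1  2  2  0  3  3  1  4  2  0  0  0  1  1  1  2  2  0  3  3  1  4  2  0
P-positions are exactly the n with G(n) = 0.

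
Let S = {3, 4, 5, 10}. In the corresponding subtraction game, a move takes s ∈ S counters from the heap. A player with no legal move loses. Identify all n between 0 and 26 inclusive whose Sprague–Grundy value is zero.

0, 1, 2, 8, 9, 15, 16, 17, 23, 24

G(0) = 0
G(1) = mex{} = 0
G(2) = mex{} = 0
G(3) = mex{0} = 1
G(4) = mex{0,0} = 1
G(5) = mex{0,0,0} = 1
G(6) = mex{1,0,0} = 2
G(7) = mex{1,1,0} = 2
G(8) = mex{1,1,1} = 0
G(9) = mex{2,1,1} = 0
G(10) = mex{2,2,1,0} = 3
G(11) = mex{0,2,2,0} = 1
G(12) = mex{0,0,2,0} = 1
G(13) = mex{3,0,0,1} = 2
G(14) = mex{1,3,0,1} = 2
G(15) = mex{1,1,3,1} = 0
G(16) = mex{2,1,1,2} = 0
G(17) = mex{2,2,1,2} = 0
G(18) = mex{0,2,2,0} = 1
G(19) = mex{0,0,2,0} = 1
G(20) = mex{0,0,0,3} = 1
G(21) = mex{1,0,0,1} = 2
G(22) = mex{1,1,0,1} = 2
G(23) = mex{1,1,1,2} = 0
G(24) = mex{2,1,1,2} = 0
G(25) = mex{2,2,1,0} = 3
G(26) = mex{0,2,2,0} = 1
P-positions are exactly the n with G(n) = 0.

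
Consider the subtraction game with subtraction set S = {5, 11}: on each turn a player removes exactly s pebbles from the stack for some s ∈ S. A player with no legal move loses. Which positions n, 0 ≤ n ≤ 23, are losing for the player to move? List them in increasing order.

G(0) = 0
G(1) = mex{} = 0
G(2) = mex{} = 0
G(3) = mex{} = 0
G(4) = mex{} = 0
G(5) = mex{0} = 1
G(6) = mex{0} = 1
G(7) = mex{0} = 1
G(8) = mex{0} = 1
G(9) = mex{0} = 1
G(10) = mex{1} = 0
G(11) = mex{1,0} = 2
G(12) = mex{1,0} = 2
G(13) = mex{1,0} = 2
G(14) = mex{1,0} = 2
G(15) = mex{0,0} = 1
G(16) = mex{2,1} = 0
G(17) = mex{2,1} = 0
G(18) = mex{2,1} = 0
G(19) = mex{2,1} = 0
G(20) = mex{1,1} = 0
G(21) = mex{0,0} = 1
G(22) = mex{0,2} = 1
G(23) = mex{0,2} = 1
P-positions are exactly the n with G(n) = 0.

0, 1, 2, 3, 4, 10, 16, 17, 18, 19, 20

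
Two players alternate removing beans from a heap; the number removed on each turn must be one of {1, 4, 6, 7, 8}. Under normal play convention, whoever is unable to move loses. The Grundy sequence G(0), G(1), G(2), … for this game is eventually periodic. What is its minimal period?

n :  0  1  2  3  4  5  6  7  8  9 10 11 12 13 14 15 16 17 18 19 20 21 22 23 24 25 26 27 28 29
G :  0  1  0  1  2  0  1  2  3  2  3  4  5  3  0  1  0  1  2  0  1  2  3  2  3  4  5  3  0  1
G(n+14) = G(n) holds for n = 0,…,7 (a full window of length max(S) = 8), so the sequence is purely periodic with period 14.

14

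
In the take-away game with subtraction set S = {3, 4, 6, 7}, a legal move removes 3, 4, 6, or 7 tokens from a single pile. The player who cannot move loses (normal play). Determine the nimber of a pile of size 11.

0

G(0) = 0
G(1) = mex{} = 0
G(2) = mex{} = 0
G(3) = mex{0} = 1
G(4) = mex{0,0} = 1
G(5) = mex{0,0} = 1
G(6) = mex{1,0,0} = 2
G(7) = mex{1,1,0,0} = 2
G(8) = mex{1,1,0,0} = 2
G(9) = mex{2,1,1,0} = 3
G(10) = mex{2,2,1,1} = 0
G(11) = mex{2,2,1,1} = 0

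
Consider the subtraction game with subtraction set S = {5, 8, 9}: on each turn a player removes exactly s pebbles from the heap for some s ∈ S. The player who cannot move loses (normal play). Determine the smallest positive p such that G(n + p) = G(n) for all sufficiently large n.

n :  0  1  2  3  4  5  6  7  8  9 10 11 12 13 14 15 16 17 18 19 20 21 22 23 24 25 26 27 28 29
G :  0  0  0  0  0  1  1  1  1  1  2  2  2  2  0  0  0  0  0  1  1  1  1  1  2  2  2  2  0  0
G(n+14) = G(n) holds for n = 0,…,8 (a full window of length max(S) = 9), so the sequence is purely periodic with period 14.

14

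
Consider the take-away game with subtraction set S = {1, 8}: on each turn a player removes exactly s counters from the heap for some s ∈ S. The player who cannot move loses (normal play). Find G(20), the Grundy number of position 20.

0

G(0) = 0
G(1) = mex{0} = 1
G(2) = mex{1} = 0
G(3) = mex{0} = 1
G(4) = mex{1} = 0
G(5) = mex{0} = 1
G(6) = mex{1} = 0
G(7) = mex{0} = 1
G(8) = mex{1,0} = 2
G(9) = mex{2,1} = 0
G(10) = mex{0,0} = 1
G(11) = mex{1,1} = 0
G(12) = mex{0,0} = 1
G(13) = mex{1,1} = 0
G(14) = mex{0,0} = 1
G(15) = mex{1,1} = 0
G(16) = mex{0,2} = 1
G(17) = mex{1,0} = 2
G(18) = mex{2,1} = 0
G(19) = mex{0,0} = 1
G(20) = mex{1,1} = 0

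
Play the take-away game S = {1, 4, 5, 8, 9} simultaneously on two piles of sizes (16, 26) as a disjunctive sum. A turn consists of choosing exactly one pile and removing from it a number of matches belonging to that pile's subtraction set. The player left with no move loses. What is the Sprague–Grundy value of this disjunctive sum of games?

2

All piles use S = {1, 4, 5, 8, 9}:
G(0) = 0
G(1) = mex{0} = 1
G(2) = mex{1} = 0
G(3) = mex{0} = 1
G(4) = mex{1,0} = 2
G(5) = mex{2,1,0} = 3
G(6) = mex{3,0,1} = 2
G(7) = mex{2,1,0} = 3
G(8) = mex{3,2,1,0} = 4
G(9) = mex{4,3,2,1,0} = 5
G(10) = mex{5,2,3,0,1} = 4
G(11) = mex{4,3,2,1,0} = 5
G(12) = mex{5,4,3,2,1} = 0
G(13) = mex{0,5,4,3,2} = 1
G(14) = mex{1,4,5,2,3} = 0
G(15) = mex{0,5,4,3,2} = 1
G(16) = mex{1,0,5,4,3} = 2
G(17) = mex{2,1,0,5,4} = 3
G(18) = mex{3,0,1,4,5} = 2
G(19) = mex{2,1,0,5,4} = 3
G(20) = mex{3,2,1,0,5} = 4
G(21) = mex{4,3,2,1,0} = 5
G(22) = mex{5,2,3,0,1} = 4
G(23) = mex{4,3,2,1,0} = 5
G(24) = mex{5,4,3,2,1} = 0
G(25) = mex{0,5,4,3,2} = 1
G(26) = mex{1,4,5,2,3} = 0
Pile A: G(16) = 2.
Pile B: G(26) = 0.
Combined Grundy value = 2 ⊕ 0 = 2.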